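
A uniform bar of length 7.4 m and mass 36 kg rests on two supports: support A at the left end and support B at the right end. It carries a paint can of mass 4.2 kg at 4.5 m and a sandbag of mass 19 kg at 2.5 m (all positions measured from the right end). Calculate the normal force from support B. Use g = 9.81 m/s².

Take moments about support A.
Beam weight: 36 × 9.81 = 353.2 N down at 3.7 m → arm 3.7 m, τ = 353.2 × 3.7 = 1307 N·m clockwise.
Paint can: 4.2 × 9.81 = 41.2 N down at 4.5 m → arm 2.9 m, τ = 41.2 × 2.9 = 119.5 N·m clockwise.
Sandbag: 19 × 9.81 = 186.4 N down at 2.5 m → arm 4.9 m, τ = 186.4 × 4.9 = 913.4 N·m clockwise.
Net load moment about support A = 2340 N·m clockwise.
Reaction R at support B is upward at 0 m, arm 7.4 m → moment R × 7.4 counterclockwise.
For rotational equilibrium, R × 7.4 = 2340, so R = 316 N.

R_B ≈ 316 N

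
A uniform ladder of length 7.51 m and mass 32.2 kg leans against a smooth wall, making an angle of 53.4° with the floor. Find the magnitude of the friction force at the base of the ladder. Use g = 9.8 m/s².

f ≈ 117 N

Sum moments about the foot of the ladder (the floor normal and friction both act there and drop out).
Ladder weight 32.2×9.8 = 315.6 N acts at 3.755 m along the ladder; its horizontal arm is 3.755·cos53.4° = 2.239 m → τ = 706.6 N·m clockwise.
Wall normal N acts horizontally at the top; its moment arm is the height L sinθ = 7.51·sin53.4° = 6.029 m, counterclockwise.
Setting net torque to zero: N × 6.029 = 706.6 → N = 117 N.
ΣFx = 0: friction at the foot balances the wall's push, so f = N_wall = 117 N.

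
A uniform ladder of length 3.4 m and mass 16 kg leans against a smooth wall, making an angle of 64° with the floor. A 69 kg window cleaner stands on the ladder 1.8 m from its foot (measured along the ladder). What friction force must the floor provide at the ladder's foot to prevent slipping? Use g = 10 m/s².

About the foot of the ladder:
Ladder weight 16×10 = 160 N acts at 1.7 m along the ladder; its horizontal arm is 1.7·cos64° = 0.7452 m → τ = 119.2 N·m clockwise.
Window cleaner: 69×10 = 690 N at 1.8 m → arm 0.7891 m → τ = 544.5 N·m clockwise.
Wall normal N acts horizontally at the top; its moment arm is the height L sinθ = 3.4·sin64° = 3.056 m, counterclockwise.
Setting net torque to zero: N × 3.056 = 663.7 → N = 217 N.
ΣFx = 0: friction at the foot balances the wall's push, so f = N_wall = 217 N.

f ≈ 217 N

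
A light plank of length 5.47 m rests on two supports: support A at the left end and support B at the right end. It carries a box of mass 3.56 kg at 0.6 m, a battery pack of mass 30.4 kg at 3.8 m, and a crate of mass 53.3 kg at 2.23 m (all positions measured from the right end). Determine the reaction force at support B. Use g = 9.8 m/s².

Taking torques about support A:
Box: 3.56 × 9.8 = 34.89 N down at 0.6 m → arm 4.87 m, τ = 34.89 × 4.87 = 169.9 N·m clockwise.
Battery pack: 30.4 × 9.8 = 297.9 N down at 3.8 m → arm 1.67 m, τ = 297.9 × 1.67 = 497.5 N·m clockwise.
Crate: 53.3 × 9.8 = 522.3 N down at 2.23 m → arm 3.24 m, τ = 522.3 × 3.24 = 1692 N·m clockwise.
Net load moment about support A = 2359 N·m clockwise.
Reaction R at support B is upward at 0 m, arm 5.47 m → moment R × 5.47 counterclockwise.
Setting net torque to zero: R × 5.47 = 2359 → R = 431 N.

R_B ≈ 431 N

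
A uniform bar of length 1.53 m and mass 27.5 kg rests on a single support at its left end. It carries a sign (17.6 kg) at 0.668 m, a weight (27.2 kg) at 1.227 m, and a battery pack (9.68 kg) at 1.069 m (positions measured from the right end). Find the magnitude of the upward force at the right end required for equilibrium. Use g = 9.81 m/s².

Choose the left end as the axis so the unknown pivot reaction has zero arm there.
Beam weight: 27.5 × 9.81 = 269.8 N down at 0.765 m → arm 0.765 m, τ = 269.8 × 0.765 = 206.4 N·m clockwise.
Sign: 17.6 × 9.81 = 172.7 N down at 0.668 m → arm 0.862 m, τ = 172.7 × 0.862 = 148.9 N·m clockwise.
Weight: 27.2 × 9.81 = 266.8 N down at 1.227 m → arm 0.303 m, τ = 266.8 × 0.303 = 80.84 N·m clockwise.
Battery pack: 9.68 × 9.81 = 94.96 N down at 1.069 m → arm 0.461 m, τ = 94.96 × 0.461 = 43.78 N·m clockwise.
Net moment of the loads = 479.9 N·m clockwise.
The upward force F acts at the right end, arm 1.53 m, giving F × 1.53 counterclockwise.
For rotational equilibrium, F × 1.53 = 479.9, so F = 479.9 / 1.53 = 314 N.

F ≈ 314 N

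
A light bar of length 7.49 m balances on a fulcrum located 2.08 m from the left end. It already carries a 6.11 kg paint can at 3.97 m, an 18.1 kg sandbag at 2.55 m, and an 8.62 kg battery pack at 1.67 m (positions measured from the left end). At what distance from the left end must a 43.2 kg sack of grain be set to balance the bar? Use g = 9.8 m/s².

Choose the fulcrum (at 2.08 m from the left end) as the axis so the support reaction has zero arm there.
Paint can: 6.11 × 9.8 = 59.88 N down at 3.97 m → arm 1.89 m, τ = 59.88 × 1.89 = 113.2 N·m clockwise.
Sandbag: 18.1 × 9.8 = 177.4 N down at 2.55 m → arm 0.47 m, τ = 177.4 × 0.47 = 83.38 N·m clockwise.
Battery pack: 8.62 × 9.8 = 84.48 N down at 1.67 m → arm 0.41 m, τ = 84.48 × 0.41 = 34.64 N·m counterclockwise.
Net moment of existing loads = 161.9 N·m clockwise.
The sack of grain weighs 43.2 × 9.8 = 423.4 N and must supply an equal counterclockwise moment, so its lever arm about the fulcrum is 161.9 / 423.4 = 0.382 m.
That puts it at 2.08 − 0.382 = 1.7 m from the left end.

x ≈ 1.7 m from the left end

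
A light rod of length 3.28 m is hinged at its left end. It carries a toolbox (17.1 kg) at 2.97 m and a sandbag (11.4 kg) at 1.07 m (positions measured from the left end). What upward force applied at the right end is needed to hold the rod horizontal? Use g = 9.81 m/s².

Taking torques about the left end:
Toolbox: 17.1 × 9.81 = 167.8 N down at 2.97 m → arm 2.97 m, τ = 167.8 × 2.97 = 498.4 N·m clockwise.
Sandbag: 11.4 × 9.81 = 111.8 N down at 1.07 m → arm 1.07 m, τ = 111.8 × 1.07 = 119.6 N·m clockwise.
Net moment of the loads = 618 N·m clockwise.
The upward force F acts at the right end, arm 3.28 m, giving F × 3.28 counterclockwise.
Balancing moments: F × 3.28 = 618, giving F = 618 / 3.28 = 188 N.

F ≈ 188 N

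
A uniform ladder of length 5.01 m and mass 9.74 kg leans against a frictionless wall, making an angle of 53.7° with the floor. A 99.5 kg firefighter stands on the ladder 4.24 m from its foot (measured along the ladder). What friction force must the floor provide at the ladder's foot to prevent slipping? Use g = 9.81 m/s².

f ≈ 642 N

About the foot of the ladder:
Ladder weight 9.74×9.81 = 95.55 N acts at 2.505 m along the ladder; its horizontal arm is 2.505·cos53.7° = 1.483 m → τ = 141.7 N·m clockwise.
Firefighter: 99.5×9.81 = 976.1 N at 4.24 m → arm 2.51 m → τ = 2450 N·m clockwise.
Wall normal N acts horizontally at the top; its moment arm is the height L sinθ = 5.01·sin53.7° = 4.038 m, counterclockwise.
Balancing moments: N × 4.038 = 2592, giving N = 642 N.
ΣFx = 0: friction at the foot balances the wall's push, so f = N_wall = 642 N.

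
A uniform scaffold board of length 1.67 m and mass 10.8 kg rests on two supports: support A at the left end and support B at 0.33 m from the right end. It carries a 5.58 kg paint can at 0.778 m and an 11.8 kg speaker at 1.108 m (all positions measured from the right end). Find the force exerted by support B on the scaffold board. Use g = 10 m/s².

R_B ≈ 154 N

Take moments about support A.
Beam weight: 10.8 × 10 = 108 N down at 0.835 m → arm 0.835 m, τ = 108 × 0.835 = 90.18 N·m clockwise.
Paint can: 5.58 × 10 = 55.8 N down at 0.778 m → arm 0.892 m, τ = 55.8 × 0.892 = 49.77 N·m clockwise.
Speaker: 11.8 × 10 = 118 N down at 1.108 m → arm 0.562 m, τ = 118 × 0.562 = 66.32 N·m clockwise.
Net load moment about support A = 206.3 N·m clockwise.
Reaction R at support B is upward at 0.33 m, arm 1.34 m → moment R × 1.34 counterclockwise.
For rotational equilibrium, R × 1.34 = 206.3, so R = 154 N.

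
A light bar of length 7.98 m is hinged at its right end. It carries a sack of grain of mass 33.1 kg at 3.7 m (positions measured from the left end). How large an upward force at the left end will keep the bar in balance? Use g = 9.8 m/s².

Take moments about the right end.
Sack of grain: 33.1 × 9.8 = 324.4 N down at 3.7 m → arm 4.28 m, τ = 324.4 × 4.28 = 1388 N·m counterclockwise.
Net moment of the loads = 1388 N·m counterclockwise.
The upward force F acts at the left end, arm 7.98 m, giving F × 7.98 clockwise.
Balancing moments: F × 7.98 = 1388, giving F = 1388 / 7.98 = 174 N.

F ≈ 174 N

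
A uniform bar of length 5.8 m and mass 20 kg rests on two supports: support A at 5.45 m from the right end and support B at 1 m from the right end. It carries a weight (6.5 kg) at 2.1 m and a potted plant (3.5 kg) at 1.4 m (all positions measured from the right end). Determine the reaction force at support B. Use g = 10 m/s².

R_B ≈ 195 N

Choose support A as the axis so its reaction then has zero moment arm.
Beam weight: 20 × 10 = 200 N down at 2.9 m → arm 2.55 m, τ = 200 × 2.55 = 510 N·m clockwise.
Weight: 6.5 × 10 = 65 N down at 2.1 m → arm 3.35 m, τ = 65 × 3.35 = 217.8 N·m clockwise.
Potted plant: 3.5 × 10 = 35 N down at 1.4 m → arm 4.05 m, τ = 35 × 4.05 = 141.8 N·m clockwise.
Net load moment about support A = 869.6 N·m clockwise.
Reaction R at support B is upward at 1 m, arm 4.45 m → moment R × 4.45 counterclockwise.
Setting net torque to zero: R × 4.45 = 869.6 → R = 195 N.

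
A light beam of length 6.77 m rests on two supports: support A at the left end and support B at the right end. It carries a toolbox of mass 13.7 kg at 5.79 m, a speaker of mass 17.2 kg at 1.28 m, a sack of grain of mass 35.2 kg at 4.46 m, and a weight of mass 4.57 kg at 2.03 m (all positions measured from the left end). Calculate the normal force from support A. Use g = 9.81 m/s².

R_A ≈ 305 N

About support B:
Toolbox: 13.7 × 9.81 = 134.4 N down at 5.79 m → arm 0.98 m, τ = 134.4 × 0.98 = 131.7 N·m counterclockwise.
Speaker: 17.2 × 9.81 = 168.7 N down at 1.28 m → arm 5.49 m, τ = 168.7 × 5.49 = 926.2 N·m counterclockwise.
Sack of grain: 35.2 × 9.81 = 345.3 N down at 4.46 m → arm 2.31 m, τ = 345.3 × 2.31 = 797.6 N·m counterclockwise.
Weight: 4.57 × 9.81 = 44.83 N down at 2.03 m → arm 4.74 m, τ = 44.83 × 4.74 = 212.5 N·m counterclockwise.
Net load moment about support B = 2068 N·m counterclockwise.
Reaction R at support A is upward at 0 m, arm 6.77 m → moment R × 6.77 clockwise.
For rotational equilibrium, R × 6.77 = 2068, so R = 305 N.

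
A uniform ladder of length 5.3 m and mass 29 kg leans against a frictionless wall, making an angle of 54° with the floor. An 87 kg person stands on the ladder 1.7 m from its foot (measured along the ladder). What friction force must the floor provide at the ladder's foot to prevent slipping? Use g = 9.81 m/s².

f ≈ 302 N

Sum moments about the foot of the ladder (the floor normal and friction both act there and drop out).
Ladder weight 29×9.81 = 284.5 N acts at 2.65 m along the ladder; its horizontal arm is 2.65·cos54° = 1.558 m → τ = 443.3 N·m clockwise.
Person: 87×9.81 = 853.5 N at 1.7 m → arm 0.9992 m → τ = 852.8 N·m clockwise.
Wall normal N acts horizontally at the top; its moment arm is the height L sinθ = 5.3·sin54° = 4.288 m, counterclockwise.
Balancing moments: N × 4.288 = 1296, giving N = 302 N.
ΣFx = 0: friction at the foot balances the wall's push, so f = N_wall = 302 N.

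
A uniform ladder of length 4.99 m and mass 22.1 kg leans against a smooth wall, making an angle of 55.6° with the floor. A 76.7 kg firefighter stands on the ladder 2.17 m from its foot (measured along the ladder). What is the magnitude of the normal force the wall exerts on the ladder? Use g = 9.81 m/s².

About the foot of the ladder:
Ladder weight 22.1×9.81 = 216.8 N acts at 2.495 m along the ladder; its horizontal arm is 2.495·cos55.6° = 1.41 m → τ = 305.7 N·m clockwise.
Firefighter: 76.7×9.81 = 752.4 N at 2.17 m → arm 1.226 m → τ = 922.4 N·m clockwise.
Wall normal N acts horizontally at the top; its moment arm is the height L sinθ = 4.99·sin55.6° = 4.117 m, counterclockwise.
Setting net torque to zero: N × 4.117 = 1228 → N = 298 N.

N_wall ≈ 298 N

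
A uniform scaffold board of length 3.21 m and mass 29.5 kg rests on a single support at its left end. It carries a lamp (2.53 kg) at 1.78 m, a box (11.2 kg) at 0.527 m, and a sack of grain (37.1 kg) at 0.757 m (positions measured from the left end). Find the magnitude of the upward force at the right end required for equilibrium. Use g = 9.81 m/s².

Choose the left end as the axis so the unknown pivot reaction has zero arm there.
Beam weight: 29.5 × 9.81 = 289.4 N down at 1.605 m → arm 1.605 m, τ = 289.4 × 1.605 = 464.5 N·m clockwise.
Lamp: 2.53 × 9.81 = 24.82 N down at 1.78 m → arm 1.78 m, τ = 24.82 × 1.78 = 44.18 N·m clockwise.
Box: 11.2 × 9.81 = 109.9 N down at 0.527 m → arm 0.527 m, τ = 109.9 × 0.527 = 57.92 N·m clockwise.
Sack of grain: 37.1 × 9.81 = 364 N down at 0.757 m → arm 0.757 m, τ = 364 × 0.757 = 275.5 N·m clockwise.
Net moment of the loads = 842.1 N·m clockwise.
The upward force F acts at the right end, arm 3.21 m, giving F × 3.21 counterclockwise.
Στ = 0 ⇒ F × 3.21 = 842.1 ⇒ F = 842.1 / 3.21 = 262 N.

F ≈ 262 N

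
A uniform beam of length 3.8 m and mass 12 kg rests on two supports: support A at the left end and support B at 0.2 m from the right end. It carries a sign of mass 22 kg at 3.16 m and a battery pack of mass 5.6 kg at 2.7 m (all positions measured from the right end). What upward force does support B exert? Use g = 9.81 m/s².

R_B ≈ 117 N

About support A:
Beam weight: 12 × 9.81 = 117.7 N down at 1.9 m → arm 1.9 m, τ = 117.7 × 1.9 = 223.6 N·m clockwise.
Sign: 22 × 9.81 = 215.8 N down at 3.16 m → arm 0.64 m, τ = 215.8 × 0.64 = 138.1 N·m clockwise.
Battery pack: 5.6 × 9.81 = 54.94 N down at 2.7 m → arm 1.1 m, τ = 54.94 × 1.1 = 60.43 N·m clockwise.
Net load moment about support A = 422.1 N·m clockwise.
Reaction R at support B is upward at 0.2 m, arm 3.6 m → moment R × 3.6 counterclockwise.
Setting net torque to zero: R × 3.6 = 422.1 → R = 117 N.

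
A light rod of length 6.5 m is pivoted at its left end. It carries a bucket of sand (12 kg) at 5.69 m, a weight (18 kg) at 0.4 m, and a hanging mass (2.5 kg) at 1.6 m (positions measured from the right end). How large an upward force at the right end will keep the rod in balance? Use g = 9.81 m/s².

F ≈ 199 N

Sum moments about the left end (the unknown pivot reaction has zero arm there).
Bucket of sand: 12 × 9.81 = 117.7 N down at 5.69 m → arm 0.81 m, τ = 117.7 × 0.81 = 95.34 N·m clockwise.
Weight: 18 × 9.81 = 176.6 N down at 0.4 m → arm 6.1 m, τ = 176.6 × 6.1 = 1077 N·m clockwise.
Hanging mass: 2.5 × 9.81 = 24.53 N down at 1.6 m → arm 4.9 m, τ = 24.53 × 4.9 = 120.2 N·m clockwise.
Net moment of the loads = 1293 N·m clockwise.
The upward force F acts at the right end, arm 6.5 m, giving F × 6.5 counterclockwise.
Balancing moments: F × 6.5 = 1293, giving F = 1293 / 6.5 = 199 N.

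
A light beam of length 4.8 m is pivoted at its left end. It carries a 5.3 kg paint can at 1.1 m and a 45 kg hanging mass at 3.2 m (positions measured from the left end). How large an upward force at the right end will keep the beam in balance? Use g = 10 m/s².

F ≈ 312 N

Take moments about the left end.
Paint can: 5.3 × 10 = 53 N down at 1.1 m → arm 1.1 m, τ = 53 × 1.1 = 58.3 N·m clockwise.
Hanging mass: 45 × 10 = 450 N down at 3.2 m → arm 3.2 m, τ = 450 × 3.2 = 1440 N·m clockwise.
Net moment of the loads = 1498 N·m clockwise.
The upward force F acts at the right end, arm 4.8 m, giving F × 4.8 counterclockwise.
For rotational equilibrium, F × 4.8 = 1498, so F = 1498 / 4.8 = 312 N.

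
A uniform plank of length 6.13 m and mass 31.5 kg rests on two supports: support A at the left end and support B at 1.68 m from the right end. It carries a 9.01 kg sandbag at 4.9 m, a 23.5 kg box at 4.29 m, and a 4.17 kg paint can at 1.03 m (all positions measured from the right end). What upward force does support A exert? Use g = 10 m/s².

R_A ≈ 295 N

Take moments about support B.
Beam weight: 31.5 × 10 = 315 N down at 3.065 m → arm 1.385 m, τ = 315 × 1.385 = 436.3 N·m counterclockwise.
Sandbag: 9.01 × 10 = 90.1 N down at 4.9 m → arm 3.22 m, τ = 90.1 × 3.22 = 290.1 N·m counterclockwise.
Box: 23.5 × 10 = 235 N down at 4.29 m → arm 2.61 m, τ = 235 × 2.61 = 613.4 N·m counterclockwise.
Paint can: 4.17 × 10 = 41.7 N down at 1.03 m → arm 0.65 m, τ = 41.7 × 0.65 = 27.11 N·m clockwise.
Net load moment about support B = 1313 N·m counterclockwise.
Reaction R at support A is upward at 6.13 m, arm 4.45 m → moment R × 4.45 clockwise.
For rotational equilibrium, R × 4.45 = 1313, so R = 295 N.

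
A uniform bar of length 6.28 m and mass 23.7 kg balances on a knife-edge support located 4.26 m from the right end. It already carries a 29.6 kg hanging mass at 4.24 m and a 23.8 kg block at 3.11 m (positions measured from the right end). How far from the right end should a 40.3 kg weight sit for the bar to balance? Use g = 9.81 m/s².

Taking torques about the knife-edge support (at 4.26 m from the right end):
Beam weight: 23.7 × 9.81 = 232.5 N down at 3.14 m → arm 1.12 m, τ = 232.5 × 1.12 = 260.4 N·m clockwise.
Hanging mass: 29.6 × 9.81 = 290.4 N down at 4.24 m → arm 0.02 m, τ = 290.4 × 0.02 = 5.808 N·m clockwise.
Block: 23.8 × 9.81 = 233.5 N down at 3.11 m → arm 1.15 m, τ = 233.5 × 1.15 = 268.5 N·m clockwise.
Net moment of existing loads = 534.7 N·m clockwise.
The weight weighs 40.3 × 9.81 = 395.3 N and must supply an equal counterclockwise moment, so its lever arm about the knife-edge support is 534.7 / 395.3 = 1.35 m.
That puts it at 4.26 + 1.35 = 5.61 m from the right end.

x ≈ 5.61 m from the right end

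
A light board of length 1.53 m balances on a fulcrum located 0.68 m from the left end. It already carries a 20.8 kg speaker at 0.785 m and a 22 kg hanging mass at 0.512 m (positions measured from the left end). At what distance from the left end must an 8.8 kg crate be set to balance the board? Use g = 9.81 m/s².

Choose the fulcrum (at 0.68 m from the left end) as the axis so the support reaction has zero arm there.
Speaker: 20.8 × 9.81 = 204 N down at 0.785 m → arm 0.105 m, τ = 204 × 0.105 = 21.42 N·m clockwise.
Hanging mass: 22 × 9.81 = 215.8 N down at 0.512 m → arm 0.168 m, τ = 215.8 × 0.168 = 36.25 N·m counterclockwise.
Net moment of existing loads = 14.83 N·m counterclockwise.
The crate weighs 8.8 × 9.81 = 86.33 N and must supply an equal clockwise moment, so its lever arm about the fulcrum is 14.83 / 86.33 = 0.172 m.
That puts it at 0.68 + 0.172 = 0.852 m from the left end.

x ≈ 0.852 m from the left end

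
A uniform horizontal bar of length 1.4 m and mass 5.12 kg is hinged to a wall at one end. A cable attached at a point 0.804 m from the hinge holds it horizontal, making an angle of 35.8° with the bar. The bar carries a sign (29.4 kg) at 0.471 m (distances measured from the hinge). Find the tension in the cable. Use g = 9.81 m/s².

Sum moments about the hinge (the unknown hinge reaction has zero arm there).
Beam weight: 5.12 × 9.81 = 50.23 N down at 0.7 m → arm 0.7 m, τ = 50.23 × 0.7 = 35.16 N·m clockwise.
Sign: 29.4 × 9.81 = 288.4 N down at 0.471 m → arm 0.471 m, τ = 288.4 × 0.471 = 135.8 N·m clockwise.
Total clockwise load moment = 171 N·m.
The cable tension T acts at 0.804 m; only its component perpendicular to the bar, T sinθ, produces torque. sin 35.8° = 0.585.
Balancing moments: T × 0.804 × 0.585 = 171, giving T = 171 / 0.4703 = 364 N.

T ≈ 364 N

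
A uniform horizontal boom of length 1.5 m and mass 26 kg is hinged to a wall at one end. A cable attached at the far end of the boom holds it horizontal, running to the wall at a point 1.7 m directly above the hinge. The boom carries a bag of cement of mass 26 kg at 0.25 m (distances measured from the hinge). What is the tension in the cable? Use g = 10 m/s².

T ≈ 231 N

Sum moments about the hinge (the unknown hinge reaction has zero arm there).
Beam weight: 26 × 10 = 260 N down at 0.75 m → arm 0.75 m, τ = 260 × 0.75 = 195 N·m clockwise.
Bag of cement: 26 × 10 = 260 N down at 0.25 m → arm 0.25 m, τ = 260 × 0.25 = 65 N·m clockwise.
Total clockwise load moment = 260 N·m.
The cable tension T acts at 1.5 m; only its component perpendicular to the boom, T sinθ, produces torque. sinθ = h/√(h²+d²) = 1.7/√(1.7²+1.5²) = 0.7498.
Στ = 0 ⇒ T × 1.5 × 0.7498 = 260 ⇒ T = 260 / 1.125 = 231 N.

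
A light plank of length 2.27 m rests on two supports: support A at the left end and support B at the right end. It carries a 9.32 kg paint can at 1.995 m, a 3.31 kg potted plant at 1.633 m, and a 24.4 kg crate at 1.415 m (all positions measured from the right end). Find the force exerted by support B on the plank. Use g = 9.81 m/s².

R_B ≈ 110 N

Choose support A as the axis so its reaction then has zero moment arm.
Paint can: 9.32 × 9.81 = 91.43 N down at 1.995 m → arm 0.275 m, τ = 91.43 × 0.275 = 25.14 N·m clockwise.
Potted plant: 3.31 × 9.81 = 32.47 N down at 1.633 m → arm 0.637 m, τ = 32.47 × 0.637 = 20.68 N·m clockwise.
Crate: 24.4 × 9.81 = 239.4 N down at 1.415 m → arm 0.855 m, τ = 239.4 × 0.855 = 204.7 N·m clockwise.
Net load moment about support A = 250.5 N·m clockwise.
Reaction R at support B is upward at 0 m, arm 2.27 m → moment R × 2.27 counterclockwise.
Στ = 0 ⇒ R × 2.27 = 250.5 ⇒ R = 110 N.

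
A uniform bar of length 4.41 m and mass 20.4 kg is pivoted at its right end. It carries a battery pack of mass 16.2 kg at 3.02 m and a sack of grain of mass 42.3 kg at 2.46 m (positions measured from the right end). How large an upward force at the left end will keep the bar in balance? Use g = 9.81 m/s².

Taking torques about the right end:
Beam weight: 20.4 × 9.81 = 200.1 N down at 2.205 m → arm 2.205 m, τ = 200.1 × 2.205 = 441.2 N·m counterclockwise.
Battery pack: 16.2 × 9.81 = 158.9 N down at 3.02 m → arm 3.02 m, τ = 158.9 × 3.02 = 479.9 N·m counterclockwise.
Sack of grain: 42.3 × 9.81 = 415 N down at 2.46 m → arm 2.46 m, τ = 415 × 2.46 = 1021 N·m counterclockwise.
Net moment of the loads = 1942 N·m counterclockwise.
The upward force F acts at the left end, arm 4.41 m, giving F × 4.41 clockwise.
Setting net torque to zero: F × 4.41 = 1942 → F = 1942 / 4.41 = 440 N.

F ≈ 440 N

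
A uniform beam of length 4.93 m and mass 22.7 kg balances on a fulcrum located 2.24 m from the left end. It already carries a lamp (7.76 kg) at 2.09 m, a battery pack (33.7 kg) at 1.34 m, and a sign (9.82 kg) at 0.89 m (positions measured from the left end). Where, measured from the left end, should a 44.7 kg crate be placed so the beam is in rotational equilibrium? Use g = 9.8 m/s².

Sum moments about the fulcrum (at 2.24 m from the left end) (the support reaction has zero arm there).
Beam weight: 22.7 × 9.8 = 222.5 N down at 2.465 m → arm 0.225 m, τ = 222.5 × 0.225 = 50.06 N·m clockwise.
Lamp: 7.76 × 9.8 = 76.05 N down at 2.09 m → arm 0.15 m, τ = 76.05 × 0.15 = 11.41 N·m counterclockwise.
Battery pack: 33.7 × 9.8 = 330.3 N down at 1.34 m → arm 0.9 m, τ = 330.3 × 0.9 = 297.3 N·m counterclockwise.
Sign: 9.82 × 9.8 = 96.24 N down at 0.89 m → arm 1.35 m, τ = 96.24 × 1.35 = 129.9 N·m counterclockwise.
Net moment of existing loads = 388.5 N·m counterclockwise.
The crate weighs 44.7 × 9.8 = 438.1 N and must supply an equal clockwise moment, so its lever arm about the fulcrum is 388.5 / 438.1 = 0.887 m.
That puts it at 2.24 + 0.887 = 3.13 m from the left end.

x ≈ 3.13 m from the left end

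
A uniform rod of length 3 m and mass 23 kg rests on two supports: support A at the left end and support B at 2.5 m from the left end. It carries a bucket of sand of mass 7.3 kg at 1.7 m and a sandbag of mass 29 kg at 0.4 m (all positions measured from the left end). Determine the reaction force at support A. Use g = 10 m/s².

R_A ≈ 359 N

Taking torques about support B:
Beam weight: 23 × 10 = 230 N down at 1.5 m → arm 1 m, τ = 230 × 1 = 230 N·m counterclockwise.
Bucket of sand: 7.3 × 10 = 73 N down at 1.7 m → arm 0.8 m, τ = 73 × 0.8 = 58.4 N·m counterclockwise.
Sandbag: 29 × 10 = 290 N down at 0.4 m → arm 2.1 m, τ = 290 × 2.1 = 609 N·m counterclockwise.
Net load moment about support B = 897.4 N·m counterclockwise.
Reaction R at support A is upward at 0 m, arm 2.5 m → moment R × 2.5 clockwise.
Στ = 0 ⇒ R × 2.5 = 897.4 ⇒ R = 359 N.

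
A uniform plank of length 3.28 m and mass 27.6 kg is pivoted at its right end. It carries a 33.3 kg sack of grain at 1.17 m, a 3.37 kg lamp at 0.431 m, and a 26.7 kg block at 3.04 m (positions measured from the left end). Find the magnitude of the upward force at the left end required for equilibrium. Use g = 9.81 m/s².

Taking torques about the right end:
Beam weight: 27.6 × 9.81 = 270.8 N down at 1.64 m → arm 1.64 m, τ = 270.8 × 1.64 = 444.1 N·m counterclockwise.
Sack of grain: 33.3 × 9.81 = 326.7 N down at 1.17 m → arm 2.11 m, τ = 326.7 × 2.11 = 689.3 N·m counterclockwise.
Lamp: 3.37 × 9.81 = 33.06 N down at 0.431 m → arm 2.849 m, τ = 33.06 × 2.849 = 94.19 N·m counterclockwise.
Block: 26.7 × 9.81 = 261.9 N down at 3.04 m → arm 0.24 m, τ = 261.9 × 0.24 = 62.86 N·m counterclockwise.
Net moment of the loads = 1290 N·m counterclockwise.
The upward force F acts at the left end, arm 3.28 m, giving F × 3.28 clockwise.
Στ = 0 ⇒ F × 3.28 = 1290 ⇒ F = 1290 / 3.28 = 393 N.

F ≈ 393 N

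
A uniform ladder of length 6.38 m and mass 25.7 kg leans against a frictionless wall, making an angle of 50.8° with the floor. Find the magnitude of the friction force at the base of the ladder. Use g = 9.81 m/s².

f ≈ 103 N

Choose the foot of the ladder as the axis so the floor normal and friction both act there and drop out.
Ladder weight 25.7×9.81 = 252.1 N acts at 3.19 m along the ladder; its horizontal arm is 3.19·cos50.8° = 2.016 m → τ = 508.2 N·m clockwise.
Wall normal N acts horizontally at the top; its moment arm is the height L sinθ = 6.38·sin50.8° = 4.944 m, counterclockwise.
For rotational equilibrium, N × 4.944 = 508.2, so N = 103 N.
ΣFx = 0: friction at the foot balances the wall's push, so f = N_wall = 103 N.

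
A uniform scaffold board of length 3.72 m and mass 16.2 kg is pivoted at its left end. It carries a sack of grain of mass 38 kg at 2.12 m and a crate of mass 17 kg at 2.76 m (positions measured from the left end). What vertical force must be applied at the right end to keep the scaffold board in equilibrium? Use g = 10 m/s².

F ≈ 424 N

Taking torques about the left end:
Beam weight: 16.2 × 10 = 162 N down at 1.86 m → arm 1.86 m, τ = 162 × 1.86 = 301.3 N·m clockwise.
Sack of grain: 38 × 10 = 380 N down at 2.12 m → arm 2.12 m, τ = 380 × 2.12 = 805.6 N·m clockwise.
Crate: 17 × 10 = 170 N down at 2.76 m → arm 2.76 m, τ = 170 × 2.76 = 469.2 N·m clockwise.
Net moment of the loads = 1576 N·m clockwise.
The upward force F acts at the right end, arm 3.72 m, giving F × 3.72 counterclockwise.
Στ = 0 ⇒ F × 3.72 = 1576 ⇒ F = 1576 / 3.72 = 424 N.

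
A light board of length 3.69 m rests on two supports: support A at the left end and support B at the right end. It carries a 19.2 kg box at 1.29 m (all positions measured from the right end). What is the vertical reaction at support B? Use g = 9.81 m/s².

Sum moments about support A (its reaction then has zero moment arm).
Box: 19.2 × 9.81 = 188.4 N down at 1.29 m → arm 2.4 m, τ = 188.4 × 2.4 = 452.2 N·m clockwise.
Net load moment about support A = 452.2 N·m clockwise.
Reaction R at support B is upward at 0 m, arm 3.69 m → moment R × 3.69 counterclockwise.
Στ = 0 ⇒ R × 3.69 = 452.2 ⇒ R = 123 N.

R_B ≈ 123 N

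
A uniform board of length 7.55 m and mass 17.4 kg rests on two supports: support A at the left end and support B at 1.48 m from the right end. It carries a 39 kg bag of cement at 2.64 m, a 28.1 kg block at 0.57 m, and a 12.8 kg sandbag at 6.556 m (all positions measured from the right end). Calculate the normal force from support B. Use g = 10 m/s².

Take moments about support A.
Beam weight: 17.4 × 10 = 174 N down at 3.775 m → arm 3.775 m, τ = 174 × 3.775 = 656.9 N·m clockwise.
Bag of cement: 39 × 10 = 390 N down at 2.64 m → arm 4.91 m, τ = 390 × 4.91 = 1915 N·m clockwise.
Block: 28.1 × 10 = 281 N down at 0.57 m → arm 6.98 m, τ = 281 × 6.98 = 1961 N·m clockwise.
Sandbag: 12.8 × 10 = 128 N down at 6.556 m → arm 0.994 m, τ = 128 × 0.994 = 127.2 N·m clockwise.
Net load moment about support A = 4660 N·m clockwise.
Reaction R at support B is upward at 1.48 m, arm 6.07 m → moment R × 6.07 counterclockwise.
Στ = 0 ⇒ R × 6.07 = 4660 ⇒ R = 768 N.

R_B ≈ 768 N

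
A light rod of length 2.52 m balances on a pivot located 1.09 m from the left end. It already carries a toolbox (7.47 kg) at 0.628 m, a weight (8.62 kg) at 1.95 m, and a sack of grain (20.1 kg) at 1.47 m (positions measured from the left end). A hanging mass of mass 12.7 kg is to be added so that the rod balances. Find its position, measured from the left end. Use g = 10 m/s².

x ≈ 0.177 m from the left end

Taking torques about the pivot (at 1.09 m from the left end):
Toolbox: 7.47 × 10 = 74.7 N down at 0.628 m → arm 0.462 m, τ = 74.7 × 0.462 = 34.51 N·m counterclockwise.
Weight: 8.62 × 10 = 86.2 N down at 1.95 m → arm 0.86 m, τ = 86.2 × 0.86 = 74.13 N·m clockwise.
Sack of grain: 20.1 × 10 = 201 N down at 1.47 m → arm 0.38 m, τ = 201 × 0.38 = 76.38 N·m clockwise.
Net moment of existing loads = 116 N·m clockwise.
The hanging mass weighs 12.7 × 10 = 127 N and must supply an equal counterclockwise moment, so its lever arm about the pivot is 116 / 127 = 0.913 m.
That puts it at 1.09 − 0.913 = 0.177 m from the left end.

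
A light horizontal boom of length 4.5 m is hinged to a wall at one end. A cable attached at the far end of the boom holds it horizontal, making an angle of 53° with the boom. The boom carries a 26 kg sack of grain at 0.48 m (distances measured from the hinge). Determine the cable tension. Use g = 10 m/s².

Taking torques about the hinge:
Sack of grain: 26 × 10 = 260 N down at 0.48 m → arm 0.48 m, τ = 260 × 0.48 = 124.8 N·m clockwise.
Total clockwise load moment = 124.8 N·m.
The cable tension T acts at 4.5 m; only its component perpendicular to the boom, T sinθ, produces torque. sin 53° = 0.7986.
Balancing moments: T × 4.5 × 0.7986 = 124.8, giving T = 124.8 / 3.594 = 34.7 N.

T ≈ 34.7 N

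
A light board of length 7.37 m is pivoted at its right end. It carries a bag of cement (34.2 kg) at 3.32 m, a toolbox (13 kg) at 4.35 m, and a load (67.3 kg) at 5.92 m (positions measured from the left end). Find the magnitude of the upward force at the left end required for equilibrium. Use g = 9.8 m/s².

Sum moments about the right end (the unknown pivot reaction has zero arm there).
Bag of cement: 34.2 × 9.8 = 335.2 N down at 3.32 m → arm 4.05 m, τ = 335.2 × 4.05 = 1358 N·m counterclockwise.
Toolbox: 13 × 9.8 = 127.4 N down at 4.35 m → arm 3.02 m, τ = 127.4 × 3.02 = 384.7 N·m counterclockwise.
Load: 67.3 × 9.8 = 659.5 N down at 5.92 m → arm 1.45 m, τ = 659.5 × 1.45 = 956.3 N·m counterclockwise.
Net moment of the loads = 2699 N·m counterclockwise.
The upward force F acts at the left end, arm 7.37 m, giving F × 7.37 clockwise.
Setting net torque to zero: F × 7.37 = 2699 → F = 2699 / 7.37 = 366 N.

F ≈ 366 N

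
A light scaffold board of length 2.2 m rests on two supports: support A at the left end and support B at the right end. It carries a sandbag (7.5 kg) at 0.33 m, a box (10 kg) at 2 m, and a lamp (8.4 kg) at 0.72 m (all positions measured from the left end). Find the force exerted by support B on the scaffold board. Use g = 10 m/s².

Choose support A as the axis so its reaction then has zero moment arm.
Sandbag: 7.5 × 10 = 75 N down at 0.33 m → arm 0.33 m, τ = 75 × 0.33 = 24.75 N·m clockwise.
Box: 10 × 10 = 100 N down at 2 m → arm 2 m, τ = 100 × 2 = 200 N·m clockwise.
Lamp: 8.4 × 10 = 84 N down at 0.72 m → arm 0.72 m, τ = 84 × 0.72 = 60.48 N·m clockwise.
Net load moment about support A = 285.2 N·m clockwise.
Reaction R at support B is upward at 2.2 m, arm 2.2 m → moment R × 2.2 counterclockwise.
Στ = 0 ⇒ R × 2.2 = 285.2 ⇒ R = 130 N.

R_B ≈ 130 N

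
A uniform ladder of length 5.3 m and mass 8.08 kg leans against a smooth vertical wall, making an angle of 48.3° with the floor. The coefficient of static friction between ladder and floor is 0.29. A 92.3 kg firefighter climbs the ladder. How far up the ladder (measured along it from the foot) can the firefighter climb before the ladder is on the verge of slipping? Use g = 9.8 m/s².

d ≈ 1.64 m

Take moments about the foot of the ladder.
Ladder weight 8.08×9.8 = 79.18 N acts at 2.65 m along the ladder; its horizontal arm is 2.65·cos48.3° = 1.763 m → τ = 139.6 N·m clockwise.
Firefighter weight 92.3×9.8 = 904.5 N at distance d → arm d·cos48.3° → τ = 904.5·d·0.6652 clockwise.
Wall normal N at the top has arm L sinθ = 3.957 m counterclockwise, so Στ = 0 gives N·3.957 = 139.6 + 601.7·d.
ΣFy = 0 ⇒ N_floor = 983.7 N, so the maximum friction is μ_s·N_floor = 0.29×983.7 = 285.3 N. ΣFx = 0 ⇒ N_wall = f, so at the slipping point N = 285.3 N.
Substituting: 285.3×3.957 = 139.6 + 601.7·d ⇒ d = (1129 − 139.6) / 601.7 = 1.64 m.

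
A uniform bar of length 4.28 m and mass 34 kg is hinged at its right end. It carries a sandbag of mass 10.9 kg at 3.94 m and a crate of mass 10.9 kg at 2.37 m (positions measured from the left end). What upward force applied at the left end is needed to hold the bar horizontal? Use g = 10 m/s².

Sum moments about the right end (the unknown pivot reaction has zero arm there).
Beam weight: 34 × 10 = 340 N down at 2.14 m → arm 2.14 m, τ = 340 × 2.14 = 727.6 N·m counterclockwise.
Sandbag: 10.9 × 10 = 109 N down at 3.94 m → arm 0.34 m, τ = 109 × 0.34 = 37.06 N·m counterclockwise.
Crate: 10.9 × 10 = 109 N down at 2.37 m → arm 1.91 m, τ = 109 × 1.91 = 208.2 N·m counterclockwise.
Net moment of the loads = 972.9 N·m counterclockwise.
The upward force F acts at the left end, arm 4.28 m, giving F × 4.28 clockwise.
Balancing moments: F × 4.28 = 972.9, giving F = 972.9 / 4.28 = 227 N.

F ≈ 227 N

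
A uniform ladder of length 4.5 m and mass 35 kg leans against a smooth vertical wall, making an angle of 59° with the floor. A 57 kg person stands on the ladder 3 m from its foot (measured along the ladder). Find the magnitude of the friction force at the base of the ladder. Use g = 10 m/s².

Take moments about the foot of the ladder.
Ladder weight 35×10 = 350 N acts at 2.25 m along the ladder; its horizontal arm is 2.25·cos59° = 1.159 m → τ = 405.7 N·m clockwise.
Person: 57×10 = 570 N at 3 m → arm 1.545 m → τ = 880.6 N·m clockwise.
Wall normal N acts horizontally at the top; its moment arm is the height L sinθ = 4.5·sin59° = 3.857 m, counterclockwise.
Στ = 0 ⇒ N × 3.857 = 1286 ⇒ N = 333 N.
ΣFx = 0: friction at the foot balances the wall's push, so f = N_wall = 333 N.

f ≈ 333 N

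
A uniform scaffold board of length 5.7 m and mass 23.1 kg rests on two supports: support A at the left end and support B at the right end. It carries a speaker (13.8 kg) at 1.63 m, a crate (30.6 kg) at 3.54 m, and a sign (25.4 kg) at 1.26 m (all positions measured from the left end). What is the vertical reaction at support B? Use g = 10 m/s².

R_B ≈ 401 N

Taking torques about support A:
Beam weight: 23.1 × 10 = 231 N down at 2.85 m → arm 2.85 m, τ = 231 × 2.85 = 658.4 N·m clockwise.
Speaker: 13.8 × 10 = 138 N down at 1.63 m → arm 1.63 m, τ = 138 × 1.63 = 224.9 N·m clockwise.
Crate: 30.6 × 10 = 306 N down at 3.54 m → arm 3.54 m, τ = 306 × 3.54 = 1083 N·m clockwise.
Sign: 25.4 × 10 = 254 N down at 1.26 m → arm 1.26 m, τ = 254 × 1.26 = 320 N·m clockwise.
Net load moment about support A = 2286 N·m clockwise.
Reaction R at support B is upward at 5.7 m, arm 5.7 m → moment R × 5.7 counterclockwise.
For rotational equilibrium, R × 5.7 = 2286, so R = 401 N.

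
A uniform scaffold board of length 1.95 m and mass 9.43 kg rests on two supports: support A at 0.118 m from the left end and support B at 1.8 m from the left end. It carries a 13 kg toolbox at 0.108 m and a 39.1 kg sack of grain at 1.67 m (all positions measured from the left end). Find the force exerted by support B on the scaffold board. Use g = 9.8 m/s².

Take moments about support A.
Beam weight: 9.43 × 9.8 = 92.41 N down at 0.975 m → arm 0.857 m, τ = 92.41 × 0.857 = 79.2 N·m clockwise.
Toolbox: 13 × 9.8 = 127.4 N down at 0.108 m → arm 0.01 m, τ = 127.4 × 0.01 = 1.274 N·m counterclockwise.
Sack of grain: 39.1 × 9.8 = 383.2 N down at 1.67 m → arm 1.552 m, τ = 383.2 × 1.552 = 594.7 N·m clockwise.
Net load moment about support A = 672.6 N·m clockwise.
Reaction R at support B is upward at 1.8 m, arm 1.682 m → moment R × 1.682 counterclockwise.
Στ = 0 ⇒ R × 1.682 = 672.6 ⇒ R = 400 N.

R_B ≈ 400 N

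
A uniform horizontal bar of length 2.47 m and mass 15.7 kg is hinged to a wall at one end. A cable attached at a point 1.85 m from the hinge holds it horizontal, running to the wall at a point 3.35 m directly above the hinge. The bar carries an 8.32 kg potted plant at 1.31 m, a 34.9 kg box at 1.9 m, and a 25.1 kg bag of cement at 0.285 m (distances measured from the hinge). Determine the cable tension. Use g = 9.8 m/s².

About the hinge:
Beam weight: 15.7 × 9.8 = 153.9 N down at 1.235 m → arm 1.235 m, τ = 153.9 × 1.235 = 190.1 N·m clockwise.
Potted plant: 8.32 × 9.8 = 81.54 N down at 1.31 m → arm 1.31 m, τ = 81.54 × 1.31 = 106.8 N·m clockwise.
Box: 34.9 × 9.8 = 342 N down at 1.9 m → arm 1.9 m, τ = 342 × 1.9 = 649.8 N·m clockwise.
Bag of cement: 25.1 × 9.8 = 246 N down at 0.285 m → arm 0.285 m, τ = 246 × 0.285 = 70.11 N·m clockwise.
Total clockwise load moment = 1017 N·m.
The cable tension T acts at 1.85 m; only its component perpendicular to the bar, T sinθ, produces torque. sinθ = h/√(h²+d²) = 3.35/√(3.35²+1.85²) = 0.8754.
For rotational equilibrium, T × 1.85 × 0.8754 = 1017, so T = 1017 / 1.619 = 628 N.

T ≈ 628 N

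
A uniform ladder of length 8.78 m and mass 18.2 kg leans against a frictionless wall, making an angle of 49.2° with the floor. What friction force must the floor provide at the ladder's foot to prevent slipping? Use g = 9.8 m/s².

f ≈ 77 N

Sum moments about the foot of the ladder (the floor normal and friction both act there and drop out).
Ladder weight 18.2×9.8 = 178.4 N acts at 4.39 m along the ladder; its horizontal arm is 4.39·cos49.2° = 2.869 m → τ = 511.8 N·m clockwise.
Wall normal N acts horizontally at the top; its moment arm is the height L sinθ = 8.78·sin49.2° = 6.646 m, counterclockwise.
Setting net torque to zero: N × 6.646 = 511.8 → N = 77 N.
ΣFx = 0: friction at the foot balances the wall's push, so f = N_wall = 77 N.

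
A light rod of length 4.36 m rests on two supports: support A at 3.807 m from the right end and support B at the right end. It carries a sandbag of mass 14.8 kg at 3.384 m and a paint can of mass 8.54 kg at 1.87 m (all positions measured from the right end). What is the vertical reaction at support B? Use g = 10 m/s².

About support A:
Sandbag: 14.8 × 10 = 148 N down at 3.384 m → arm 0.423 m, τ = 148 × 0.423 = 62.6 N·m clockwise.
Paint can: 8.54 × 10 = 85.4 N down at 1.87 m → arm 1.937 m, τ = 85.4 × 1.937 = 165.4 N·m clockwise.
Net load moment about support A = 228 N·m clockwise.
Reaction R at support B is upward at 0 m, arm 3.807 m → moment R × 3.807 counterclockwise.
Στ = 0 ⇒ R × 3.807 = 228 ⇒ R = 59.9 N.

R_B ≈ 59.9 N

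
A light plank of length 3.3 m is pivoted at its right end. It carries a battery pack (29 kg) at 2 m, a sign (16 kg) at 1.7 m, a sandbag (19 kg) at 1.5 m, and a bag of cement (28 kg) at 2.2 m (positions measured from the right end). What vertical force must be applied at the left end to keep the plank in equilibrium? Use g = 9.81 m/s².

Choose the right end as the axis so the unknown pivot reaction has zero arm there.
Battery pack: 29 × 9.81 = 284.5 N down at 2 m → arm 2 m, τ = 284.5 × 2 = 569 N·m counterclockwise.
Sign: 16 × 9.81 = 157 N down at 1.7 m → arm 1.7 m, τ = 157 × 1.7 = 266.9 N·m counterclockwise.
Sandbag: 19 × 9.81 = 186.4 N down at 1.5 m → arm 1.5 m, τ = 186.4 × 1.5 = 279.6 N·m counterclockwise.
Bag of cement: 28 × 9.81 = 274.7 N down at 2.2 m → arm 2.2 m, τ = 274.7 × 2.2 = 604.3 N·m counterclockwise.
Net moment of the loads = 1720 N·m counterclockwise.
The upward force F acts at the left end, arm 3.3 m, giving F × 3.3 clockwise.
Στ = 0 ⇒ F × 3.3 = 1720 ⇒ F = 1720 / 3.3 = 521 N.

F ≈ 521 N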